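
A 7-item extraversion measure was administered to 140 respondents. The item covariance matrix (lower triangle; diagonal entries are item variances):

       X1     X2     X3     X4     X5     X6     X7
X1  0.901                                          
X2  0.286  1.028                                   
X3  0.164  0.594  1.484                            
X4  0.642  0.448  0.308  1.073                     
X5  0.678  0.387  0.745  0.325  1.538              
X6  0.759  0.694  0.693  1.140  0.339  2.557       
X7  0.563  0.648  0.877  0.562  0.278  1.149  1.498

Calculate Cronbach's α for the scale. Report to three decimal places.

Σσ²ᵢ = 0.901 + 1.028 + 1.484 + 1.073 + 1.538 + 2.557 + 1.498 = 10.079
Σ_{i<j} σ_ij = 12.279
Var(T) = 10.079 + 2 × 12.279 = 34.637
α = (k/(k−1))·(1 − Σσ²ᵢ/Var(T)) = (7/6)·(1 − 10.079/34.637) = 0.827

Cronbach's α = 0.827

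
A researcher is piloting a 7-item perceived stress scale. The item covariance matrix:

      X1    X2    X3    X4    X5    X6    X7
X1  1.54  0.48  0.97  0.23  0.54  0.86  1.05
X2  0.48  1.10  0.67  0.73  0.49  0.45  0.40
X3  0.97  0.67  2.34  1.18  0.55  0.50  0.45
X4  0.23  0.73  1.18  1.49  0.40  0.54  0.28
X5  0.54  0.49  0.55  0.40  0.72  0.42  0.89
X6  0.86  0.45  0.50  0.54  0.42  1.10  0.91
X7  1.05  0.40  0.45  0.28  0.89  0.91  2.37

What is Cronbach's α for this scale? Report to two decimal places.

Σσᵢ² = 1.54 + 1.10 + 2.34 + 1.49 + 0.72 + 1.10 + 2.37 = 10.66
Σ_{i<j} σ_ij = 12.99
total variance = 10.66 + 2 × 12.99 = 36.64
α = (k/(k−1))·(1 − Σσᵢ²/total variance) = (7/6)·(1 − 10.66/36.64) = 0.83

Cronbach's α = 0.83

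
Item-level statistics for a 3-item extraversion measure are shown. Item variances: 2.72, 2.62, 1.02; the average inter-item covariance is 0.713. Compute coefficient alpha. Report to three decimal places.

coefficient alpha = 0.603

sum of item variances = 2.72 + 2.62 + 1.02 = 6.36
Sum of the 3 distinct covariances = 3 × 0.713 = 2.139
total variance = sum of item variances + 2·Σcov = 6.36 + 2 × 2.139 = 10.638
α = (3/2)·(1 − 6.36/10.638) = 0.603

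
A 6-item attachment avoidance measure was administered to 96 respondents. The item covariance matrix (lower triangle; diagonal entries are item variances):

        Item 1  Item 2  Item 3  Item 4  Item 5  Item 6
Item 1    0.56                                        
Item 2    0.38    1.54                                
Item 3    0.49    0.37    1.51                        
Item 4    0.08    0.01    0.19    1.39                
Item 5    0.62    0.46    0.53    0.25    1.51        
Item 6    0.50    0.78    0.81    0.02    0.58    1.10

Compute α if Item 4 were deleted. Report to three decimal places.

Remaining items: Item 1, Item 2, Item 3, Item 5, Item 6 (k = 5).
sum of item variances = 0.56 + 1.54 + 1.51 + 1.51 + 1.10 = 6.22
total variance = 6.22 + 2 × 5.52 = 17.26
α (item deleted) = (5/4)·(1 − 6.22/17.26) = 0.800

α = 0.800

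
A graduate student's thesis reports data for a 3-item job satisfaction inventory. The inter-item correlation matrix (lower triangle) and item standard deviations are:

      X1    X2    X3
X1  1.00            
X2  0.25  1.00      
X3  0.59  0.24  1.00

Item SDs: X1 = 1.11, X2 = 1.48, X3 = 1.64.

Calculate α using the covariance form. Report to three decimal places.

α = 0.605

Σσ²ᵢ = 1.11² + 1.48² + 1.64² = 6.1121
Covariances σ_ij = r_ij · s_i · s_j:
  σ(X1,X2) = 0.25 × 1.11 × 1.48 = 0.4107
  σ(X1,X3) = 0.59 × 1.11 × 1.64 = 1.0740
  σ(X2,X3) = 0.24 × 1.48 × 1.64 = 0.5825
σ²_T = Σσ²ᵢ + 2·Σσ_ij = 6.1121 + 2 × 2.0672 = 10.2465
α = (3/2)·(1 − 6.1121/10.2465) = 0.605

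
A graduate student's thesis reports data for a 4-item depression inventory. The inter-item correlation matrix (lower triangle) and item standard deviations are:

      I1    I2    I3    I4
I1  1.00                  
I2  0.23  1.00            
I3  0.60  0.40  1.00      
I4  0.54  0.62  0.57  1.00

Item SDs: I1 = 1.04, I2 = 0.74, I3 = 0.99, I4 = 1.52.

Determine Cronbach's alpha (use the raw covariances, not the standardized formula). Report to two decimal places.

Σσ²ᵢ = 1.04² + 0.74² + 0.99² + 1.52² = 4.9197
Covariances σ_ij = r_ij · s_i · s_j:
  σ(I1,I2) = 0.23 × 1.04 × 0.74 = 0.1770
  σ(I1,I3) = 0.60 × 1.04 × 0.99 = 0.6178
  σ(I1,I4) = 0.54 × 1.04 × 1.52 = 0.8536
  σ(I2,I3) = 0.40 × 0.74 × 0.99 = 0.2930
  σ(I2,I4) = 0.62 × 0.74 × 1.52 = 0.6974
  σ(I3,I4) = 0.57 × 0.99 × 1.52 = 0.8577
σ²_T = Σσ²ᵢ + 2·Σσ_ij = 4.9197 + 2 × 3.4965 = 11.9127
α = (4/3)·(1 − 4.9197/11.9127) = 0.78

Cronbach's alpha = 0.78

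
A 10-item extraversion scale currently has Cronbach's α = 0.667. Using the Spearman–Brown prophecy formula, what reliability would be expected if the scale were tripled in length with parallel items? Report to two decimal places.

predicted reliability = 0.86

Length factor m = 3
α' = m·α / (1 + (m−1)·α)
   = 3 × 0.667 / (1 + (3 − 1) × 0.667)
   = 2.0010 / 2.3340 = 0.86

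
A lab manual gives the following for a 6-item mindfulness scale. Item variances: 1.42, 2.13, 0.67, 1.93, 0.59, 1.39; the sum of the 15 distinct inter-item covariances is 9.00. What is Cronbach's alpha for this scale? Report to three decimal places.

Σσ²ᵢ = 1.42 + 2.13 + 0.67 + 1.93 + 0.59 + 1.39 = 8.13
Sum of distinct covariances = 9.00
Var(T) = Σσ²ᵢ + 2·Σcov = 8.13 + 2 × 9.00 = 26.13
α = (6/5)·(1 − 8.13/26.13) = 0.827

Cronbach's alpha = 0.827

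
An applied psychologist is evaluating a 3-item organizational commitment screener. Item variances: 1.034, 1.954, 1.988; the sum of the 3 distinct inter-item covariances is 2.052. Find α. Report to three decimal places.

Σσᵢ² = 1.034 + 1.954 + 1.988 = 4.976
Sum of distinct covariances = 2.052
σ²_total = Σσᵢ² + 2·Σcov = 4.976 + 2 × 2.052 = 9.080
α = (3/2)·(1 − 4.976/9.080) = 0.678

α = 0.678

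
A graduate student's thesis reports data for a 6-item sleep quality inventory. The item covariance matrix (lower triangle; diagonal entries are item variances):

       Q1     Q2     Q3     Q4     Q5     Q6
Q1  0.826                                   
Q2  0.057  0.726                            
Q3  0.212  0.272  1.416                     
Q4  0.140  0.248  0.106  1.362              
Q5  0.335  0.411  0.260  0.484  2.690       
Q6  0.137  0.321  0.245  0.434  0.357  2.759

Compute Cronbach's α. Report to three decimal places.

Σσᵢ² = 0.826 + 0.726 + 1.416 + 1.362 + 2.690 + 2.759 = 9.779
Σ_{i<j} σ_ij = 4.019
total variance = 9.779 + 2 × 4.019 = 17.817
α = (k/(k−1))·(1 − Σσᵢ²/total variance) = (6/5)·(1 − 9.779/17.817) = 0.541

α = 0.541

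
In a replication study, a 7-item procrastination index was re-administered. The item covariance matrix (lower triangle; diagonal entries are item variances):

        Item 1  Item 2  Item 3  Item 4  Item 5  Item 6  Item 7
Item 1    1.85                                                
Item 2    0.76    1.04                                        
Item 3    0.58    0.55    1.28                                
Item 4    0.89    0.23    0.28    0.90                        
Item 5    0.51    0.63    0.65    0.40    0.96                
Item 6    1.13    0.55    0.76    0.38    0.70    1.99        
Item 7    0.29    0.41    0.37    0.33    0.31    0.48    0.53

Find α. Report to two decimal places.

α = 0.84

Σσᵢ² = 1.85 + 1.04 + 1.28 + 0.90 + 0.96 + 1.99 + 0.53 = 8.55
Σ_{i<j} σ_ij = 11.19
Var(T) = 8.55 + 2 × 11.19 = 30.93
α = (k/(k−1))·(1 − Σσᵢ²/Var(T)) = (7/6)·(1 − 8.55/30.93) = 0.84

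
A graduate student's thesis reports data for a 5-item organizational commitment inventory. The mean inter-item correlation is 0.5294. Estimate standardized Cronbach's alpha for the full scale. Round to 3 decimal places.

standardized Cronbach's alpha = 0.849

Standardized α = k·r̄ / (1 + (k−1)·r̄) = 5 × 0.5294 / (1 + 4 × 0.5294)
  = 2.6470 / 3.1176 = 0.849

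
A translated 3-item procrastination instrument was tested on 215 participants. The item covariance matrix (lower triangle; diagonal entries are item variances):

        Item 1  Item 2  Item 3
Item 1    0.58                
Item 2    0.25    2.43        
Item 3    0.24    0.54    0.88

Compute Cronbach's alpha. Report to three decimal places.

Cronbach's alpha = 0.519

Σσᵢ² = 0.58 + 2.43 + 0.88 = 3.89
Sum of the distinct covariances = 1.03
Var(T) = 3.89 + 2 × 1.03 = 5.95
α = (k/(k−1))·(1 − Σσᵢ²/Var(T)) = (3/2)·(1 − 3.89/5.95) = 0.519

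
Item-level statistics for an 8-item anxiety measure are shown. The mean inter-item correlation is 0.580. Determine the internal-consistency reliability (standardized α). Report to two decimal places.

Standardized α = k·r̄ / (1 + (k−1)·r̄) = 8 × 0.580 / (1 + 7 × 0.580)
  = 4.6400 / 5.0600 = 0.92

α = 0.92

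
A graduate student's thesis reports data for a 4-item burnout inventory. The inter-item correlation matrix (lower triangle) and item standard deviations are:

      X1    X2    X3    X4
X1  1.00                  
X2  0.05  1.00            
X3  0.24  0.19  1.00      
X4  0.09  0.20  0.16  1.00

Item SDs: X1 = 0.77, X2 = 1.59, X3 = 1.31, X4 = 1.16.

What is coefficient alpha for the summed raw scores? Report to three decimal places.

Σσ²ᵢ = 0.77² + 1.59² + 1.31² + 1.16² = 6.1827
Covariances σ_ij = r_ij · s_i · s_j:
  σ(X1,X2) = 0.05 × 0.77 × 1.59 = 0.0612
  σ(X1,X3) = 0.24 × 0.77 × 1.31 = 0.2421
  σ(X1,X4) = 0.09 × 0.77 × 1.16 = 0.0804
  σ(X2,X3) = 0.19 × 1.59 × 1.31 = 0.3958
  σ(X2,X4) = 0.20 × 1.59 × 1.16 = 0.3689
  σ(X3,X4) = 0.16 × 1.31 × 1.16 = 0.2431
σ²_T = Σσ²ᵢ + 2·Σσ_ij = 6.1827 + 2 × 1.3915 = 8.9657
α = (4/3)·(1 − 6.1827/8.9657) = 0.414

α = 0.414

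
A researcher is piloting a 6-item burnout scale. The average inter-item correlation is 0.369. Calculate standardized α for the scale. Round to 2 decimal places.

Standardized α = k·r̄ / (1 + (k−1)·r̄) = 6 × 0.369 / (1 + 5 × 0.369)
  = 2.2140 / 2.8450 = 0.78

α = 0.78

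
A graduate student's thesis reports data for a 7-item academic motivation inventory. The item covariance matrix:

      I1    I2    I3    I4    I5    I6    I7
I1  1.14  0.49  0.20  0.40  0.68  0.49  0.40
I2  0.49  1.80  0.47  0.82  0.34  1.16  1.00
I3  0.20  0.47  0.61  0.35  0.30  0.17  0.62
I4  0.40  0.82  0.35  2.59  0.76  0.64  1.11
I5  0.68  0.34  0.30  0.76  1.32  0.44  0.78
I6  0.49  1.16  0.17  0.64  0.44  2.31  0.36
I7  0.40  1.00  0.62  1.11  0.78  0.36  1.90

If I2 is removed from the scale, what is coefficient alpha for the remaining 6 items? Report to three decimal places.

Remaining items: I1, I3, I4, I5, I6, I7 (k = 6).
ΣVar(i) = 1.14 + 0.61 + 2.59 + 1.32 + 2.31 + 1.90 = 9.87
σ²_total = 9.87 + 2 × 7.70 = 25.27
α (item deleted) = (6/5)·(1 − 9.87/25.27) = 0.731

α = 0.731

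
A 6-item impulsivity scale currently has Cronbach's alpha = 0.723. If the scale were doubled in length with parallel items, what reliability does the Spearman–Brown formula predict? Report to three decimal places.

predicted reliability = 0.839

Length factor m = 2
α' = m·α / (1 + (m−1)·α)
   = 2 × 0.723 / (1 + (2 − 1) × 0.723)
   = 1.4460 / 1.7230 = 0.839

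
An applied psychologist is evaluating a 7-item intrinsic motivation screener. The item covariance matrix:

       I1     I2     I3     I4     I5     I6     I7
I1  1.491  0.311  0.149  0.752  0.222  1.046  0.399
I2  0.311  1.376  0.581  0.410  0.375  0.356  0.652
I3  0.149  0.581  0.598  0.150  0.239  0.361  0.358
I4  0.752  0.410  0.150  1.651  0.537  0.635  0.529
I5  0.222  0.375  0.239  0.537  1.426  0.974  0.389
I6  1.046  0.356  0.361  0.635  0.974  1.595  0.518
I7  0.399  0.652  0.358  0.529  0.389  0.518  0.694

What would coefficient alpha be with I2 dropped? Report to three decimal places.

Remaining items: I1, I3, I4, I5, I6, I7 (k = 6).
Σσ²ᵢ = 1.491 + 0.598 + 1.651 + 1.426 + 1.595 + 0.694 = 7.455
σ²_total = 7.455 + 2 × 7.258 = 21.971
α (item deleted) = (6/5)·(1 − 7.455/21.971) = 0.793

α = 0.793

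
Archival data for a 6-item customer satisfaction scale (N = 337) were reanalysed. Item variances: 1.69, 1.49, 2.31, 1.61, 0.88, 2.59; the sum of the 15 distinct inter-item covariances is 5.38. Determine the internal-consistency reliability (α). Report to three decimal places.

α = 0.605

sum of item variances = 1.69 + 1.49 + 2.31 + 1.61 + 0.88 + 2.59 = 10.57
Sum of distinct covariances = 5.38
σ²_T = sum of item variances + 2·Σcov = 10.57 + 2 × 5.38 = 21.33
α = (6/5)·(1 − 10.57/21.33) = 0.605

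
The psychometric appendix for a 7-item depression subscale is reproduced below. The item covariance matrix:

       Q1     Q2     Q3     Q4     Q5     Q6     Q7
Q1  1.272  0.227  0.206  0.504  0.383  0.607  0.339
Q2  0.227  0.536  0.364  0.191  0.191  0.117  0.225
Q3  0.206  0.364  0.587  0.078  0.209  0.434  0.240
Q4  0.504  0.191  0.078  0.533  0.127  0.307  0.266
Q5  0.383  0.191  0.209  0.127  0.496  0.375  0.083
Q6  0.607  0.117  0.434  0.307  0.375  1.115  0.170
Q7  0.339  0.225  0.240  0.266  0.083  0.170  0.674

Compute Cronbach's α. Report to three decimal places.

α = 0.798

Σσᵢ² = 1.272 + 0.536 + 0.587 + 0.533 + 0.496 + 1.115 + 0.674 = 5.213
Σ_{i<j} σ_ij = 5.643
total variance = 5.213 + 2 × 5.643 = 16.499
α = (k/(k−1))·(1 − Σσᵢ²/total variance) = (7/6)·(1 − 5.213/16.499) = 0.798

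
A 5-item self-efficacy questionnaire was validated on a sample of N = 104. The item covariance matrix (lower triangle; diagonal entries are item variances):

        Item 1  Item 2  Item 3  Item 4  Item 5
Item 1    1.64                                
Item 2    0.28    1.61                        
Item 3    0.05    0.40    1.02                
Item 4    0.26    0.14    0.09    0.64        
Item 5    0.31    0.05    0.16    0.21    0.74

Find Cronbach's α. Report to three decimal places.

Σσ²ᵢ = 1.64 + 1.61 + 1.02 + 0.64 + 0.74 = 5.65
Sum of off-diagonal covariances = 1.95
σ²_total = 5.65 + 2 × 1.95 = 9.55
α = (k/(k−1))·(1 − Σσ²ᵢ/σ²_total) = (5/4)·(1 − 5.65/9.55) = 0.510

α = 0.510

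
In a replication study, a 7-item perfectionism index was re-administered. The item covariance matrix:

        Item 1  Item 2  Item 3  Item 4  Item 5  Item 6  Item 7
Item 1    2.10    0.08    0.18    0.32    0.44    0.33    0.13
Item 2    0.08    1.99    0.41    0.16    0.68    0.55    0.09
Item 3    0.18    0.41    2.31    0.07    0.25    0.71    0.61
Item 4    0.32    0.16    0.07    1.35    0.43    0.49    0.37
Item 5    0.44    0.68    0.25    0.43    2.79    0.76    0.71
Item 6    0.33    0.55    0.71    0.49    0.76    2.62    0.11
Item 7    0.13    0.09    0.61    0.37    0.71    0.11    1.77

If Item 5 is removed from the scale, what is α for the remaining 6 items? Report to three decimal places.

α = 0.518

Remaining items: Item 1, Item 2, Item 3, Item 4, Item 6, Item 7 (k = 6).
Σσ²ᵢ = 2.10 + 1.99 + 2.31 + 1.35 + 2.62 + 1.77 = 12.14
Var(T) = 12.14 + 2 × 4.61 = 21.36
α (item deleted) = (6/5)·(1 − 12.14/21.36) = 0.518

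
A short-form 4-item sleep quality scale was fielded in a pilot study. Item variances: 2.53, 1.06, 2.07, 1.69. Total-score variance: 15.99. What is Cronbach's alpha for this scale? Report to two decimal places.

α = 0.72

Σσ²ᵢ = 2.53 + 1.06 + 2.07 + 1.69 = 7.35
α = (k/(k−1))·(1 − Σσ²ᵢ/Var(T)) = (4/3)·(1 − 7.35/15.99) = 0.72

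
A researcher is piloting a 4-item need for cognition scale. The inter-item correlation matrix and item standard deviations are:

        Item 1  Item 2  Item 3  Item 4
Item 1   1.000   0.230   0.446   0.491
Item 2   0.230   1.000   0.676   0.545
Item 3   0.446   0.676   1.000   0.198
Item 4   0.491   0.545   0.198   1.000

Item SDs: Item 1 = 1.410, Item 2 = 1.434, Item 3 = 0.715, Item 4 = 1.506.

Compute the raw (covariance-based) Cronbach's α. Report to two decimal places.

Cronbach's α = 0.72

Σσ²ᵢ = 1.410² + 1.434² + 0.715² + 1.506² = 6.8237
Covariances σ_ij = r_ij · s_i · s_j:
  σ(Item 1,Item 2) = 0.230 × 1.410 × 1.434 = 0.4650
  σ(Item 1,Item 3) = 0.446 × 1.410 × 0.715 = 0.4496
  σ(Item 1,Item 4) = 0.491 × 1.410 × 1.506 = 1.0426
  σ(Item 2,Item 3) = 0.676 × 1.434 × 0.715 = 0.6931
  σ(Item 2,Item 4) = 0.545 × 1.434 × 1.506 = 1.1770
  σ(Item 3,Item 4) = 0.198 × 0.715 × 1.506 = 0.2132
σ²_T = Σσ²ᵢ + 2·Σσ_ij = 6.8237 + 2 × 4.0405 = 14.9047
α = (4/3)·(1 − 6.8237/14.9047) = 0.72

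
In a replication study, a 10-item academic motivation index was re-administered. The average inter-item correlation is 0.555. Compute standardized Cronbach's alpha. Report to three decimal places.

Standardized α = k·r̄ / (1 + (k−1)·r̄) = 10 × 0.555 / (1 + 9 × 0.555)
  = 5.5500 / 5.9950 = 0.926

standardized Cronbach's alpha = 0.926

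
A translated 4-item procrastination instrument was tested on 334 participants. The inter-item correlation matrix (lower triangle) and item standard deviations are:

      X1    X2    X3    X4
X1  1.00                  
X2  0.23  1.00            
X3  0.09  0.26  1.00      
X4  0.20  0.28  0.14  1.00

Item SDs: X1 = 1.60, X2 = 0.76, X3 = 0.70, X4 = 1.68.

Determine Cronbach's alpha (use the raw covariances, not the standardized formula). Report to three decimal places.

Σσ²ᵢ = 1.60² + 0.76² + 0.70² + 1.68² = 6.4500
Covariances σ_ij = r_ij · s_i · s_j:
  σ(X1,X2) = 0.23 × 1.60 × 0.76 = 0.2797
  σ(X1,X3) = 0.09 × 1.60 × 0.70 = 0.1008
  σ(X1,X4) = 0.20 × 1.60 × 1.68 = 0.5376
  σ(X2,X3) = 0.26 × 0.76 × 0.70 = 0.1383
  σ(X2,X4) = 0.28 × 0.76 × 1.68 = 0.3575
  σ(X3,X4) = 0.14 × 0.70 × 1.68 = 0.1646
σ²_T = Σσ²ᵢ + 2·Σσ_ij = 6.4500 + 2 × 1.5785 = 9.6070
α = (4/3)·(1 − 6.4500/9.6070) = 0.438

α = 0.438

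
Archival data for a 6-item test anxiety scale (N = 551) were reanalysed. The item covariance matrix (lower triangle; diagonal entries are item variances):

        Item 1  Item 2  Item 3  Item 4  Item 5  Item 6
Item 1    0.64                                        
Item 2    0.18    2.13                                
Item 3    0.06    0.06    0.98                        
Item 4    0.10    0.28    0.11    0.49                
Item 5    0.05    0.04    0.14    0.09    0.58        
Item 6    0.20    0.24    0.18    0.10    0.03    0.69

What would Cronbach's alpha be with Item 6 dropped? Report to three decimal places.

α = 0.394

Remaining items: Item 1, Item 2, Item 3, Item 4, Item 5 (k = 5).
Σσ²ᵢ = 0.64 + 2.13 + 0.98 + 0.49 + 0.58 = 4.82
total variance = 4.82 + 2 × 1.11 = 7.04
α (item deleted) = (5/4)·(1 − 4.82/7.04) = 0.394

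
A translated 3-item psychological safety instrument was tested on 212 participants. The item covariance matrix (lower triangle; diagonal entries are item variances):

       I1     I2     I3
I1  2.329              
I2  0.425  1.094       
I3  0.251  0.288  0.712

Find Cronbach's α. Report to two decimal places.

Cronbach's α = 0.48

ΣVar(i) = 2.329 + 1.094 + 0.712 = 4.135
Σ_{i<j} σ_ij = 0.964
total variance = 4.135 + 2 × 0.964 = 6.063
α = (k/(k−1))·(1 − ΣVar(i)/total variance) = (3/2)·(1 − 4.135/6.063) = 0.48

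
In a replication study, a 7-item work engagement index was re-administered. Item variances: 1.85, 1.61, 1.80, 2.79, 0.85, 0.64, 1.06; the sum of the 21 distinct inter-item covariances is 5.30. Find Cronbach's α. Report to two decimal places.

ΣVar(i) = 1.85 + 1.61 + 1.80 + 2.79 + 0.85 + 0.64 + 1.06 = 10.60
Sum of distinct covariances = 5.30
σ²_total = ΣVar(i) + 2·Σcov = 10.60 + 2 × 5.30 = 21.20
α = (7/6)·(1 − 10.60/21.20) = 0.58

Cronbach's α = 0.58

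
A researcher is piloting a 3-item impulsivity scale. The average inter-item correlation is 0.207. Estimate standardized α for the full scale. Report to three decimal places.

Standardized α = k·r̄ / (1 + (k−1)·r̄) = 3 × 0.207 / (1 + 2 × 0.207)
  = 0.6210 / 1.4140 = 0.439

α = 0.439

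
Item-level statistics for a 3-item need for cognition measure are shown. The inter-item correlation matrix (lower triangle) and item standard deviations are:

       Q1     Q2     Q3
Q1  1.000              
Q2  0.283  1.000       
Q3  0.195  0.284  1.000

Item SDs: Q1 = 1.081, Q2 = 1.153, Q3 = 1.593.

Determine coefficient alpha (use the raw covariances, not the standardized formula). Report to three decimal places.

α = 0.487

Σσ²ᵢ = 1.081² + 1.153² + 1.593² = 5.0356
Covariances σ_ij = r_ij · s_i · s_j:
  σ(Q1,Q2) = 0.283 × 1.081 × 1.153 = 0.3527
  σ(Q1,Q3) = 0.195 × 1.081 × 1.593 = 0.3358
  σ(Q2,Q3) = 0.284 × 1.153 × 1.593 = 0.5216
σ²_T = Σσ²ᵢ + 2·Σσ_ij = 5.0356 + 2 × 1.2101 = 7.4558
α = (3/2)·(1 − 5.0356/7.4558) = 0.487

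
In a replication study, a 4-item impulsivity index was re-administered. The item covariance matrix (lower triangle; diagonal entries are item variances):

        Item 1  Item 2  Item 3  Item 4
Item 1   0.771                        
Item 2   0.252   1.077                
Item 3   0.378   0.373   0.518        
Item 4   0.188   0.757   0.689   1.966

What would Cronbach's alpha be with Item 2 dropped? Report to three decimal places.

α = 0.653

Remaining items: Item 1, Item 3, Item 4 (k = 3).
ΣVar(i) = 0.771 + 0.518 + 1.966 = 3.255
σ²_T = 3.255 + 2 × 1.255 = 5.765
α (item deleted) = (3/2)·(1 − 3.255/5.765) = 0.653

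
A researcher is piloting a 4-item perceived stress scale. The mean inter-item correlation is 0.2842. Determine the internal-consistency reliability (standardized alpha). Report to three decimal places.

α = 0.614

Standardized α = k·r̄ / (1 + (k−1)·r̄) = 4 × 0.2842 / (1 + 3 × 0.2842)
  = 1.1368 / 1.8526 = 0.614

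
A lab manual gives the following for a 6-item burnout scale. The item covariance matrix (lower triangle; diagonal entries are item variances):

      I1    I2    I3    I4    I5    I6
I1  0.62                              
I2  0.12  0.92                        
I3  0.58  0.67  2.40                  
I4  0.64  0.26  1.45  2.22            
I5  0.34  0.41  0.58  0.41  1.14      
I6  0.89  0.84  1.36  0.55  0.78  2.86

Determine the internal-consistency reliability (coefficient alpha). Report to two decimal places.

coefficient alpha = 0.79

Σσ²ᵢ = 0.62 + 0.92 + 2.40 + 2.22 + 1.14 + 2.86 = 10.16
Sum of the distinct covariances = 9.88
σ²_T = 10.16 + 2 × 9.88 = 29.92
α = (k/(k−1))·(1 − Σσ²ᵢ/σ²_T) = (6/5)·(1 − 10.16/29.92) = 0.79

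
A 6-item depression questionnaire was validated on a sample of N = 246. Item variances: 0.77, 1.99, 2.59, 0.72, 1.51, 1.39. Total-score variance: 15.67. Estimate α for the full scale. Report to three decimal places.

α = 0.513

Σσᵢ² = 0.77 + 1.99 + 2.59 + 0.72 + 1.51 + 1.39 = 8.97
α = (k/(k−1))·(1 − Σσᵢ²/σ²_T) = (6/5)·(1 − 8.97/15.67) = 0.513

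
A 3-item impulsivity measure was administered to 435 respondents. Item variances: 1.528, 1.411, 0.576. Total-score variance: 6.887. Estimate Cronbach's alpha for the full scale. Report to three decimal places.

ΣVar(i) = 1.528 + 1.411 + 0.576 = 3.515
α = (k/(k−1))·(1 − ΣVar(i)/total variance) = (3/2)·(1 − 3.515/6.887) = 0.734

α = 0.734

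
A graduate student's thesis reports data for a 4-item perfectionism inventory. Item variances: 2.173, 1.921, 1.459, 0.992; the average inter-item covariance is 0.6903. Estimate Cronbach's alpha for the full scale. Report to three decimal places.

Σσ²ᵢ = 2.173 + 1.921 + 1.459 + 0.992 = 6.545
Sum of the 6 distinct covariances = 6 × 0.6903 = 4.1418
σ²_T = Σσ²ᵢ + 2·Σcov = 6.545 + 2 × 4.1418 = 14.8286
α = (4/3)·(1 − 6.545/14.8286) = 0.745

Cronbach's alpha = 0.745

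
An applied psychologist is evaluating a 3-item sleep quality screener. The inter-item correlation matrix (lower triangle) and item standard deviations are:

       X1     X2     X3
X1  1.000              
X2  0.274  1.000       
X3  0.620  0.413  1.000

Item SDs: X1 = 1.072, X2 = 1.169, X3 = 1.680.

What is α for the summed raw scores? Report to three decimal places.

α = 0.690

Σσ²ᵢ = 1.072² + 1.169² + 1.680² = 5.3381
Covariances σ_ij = r_ij · s_i · s_j:
  σ(X1,X2) = 0.274 × 1.072 × 1.169 = 0.3434
  σ(X1,X3) = 0.620 × 1.072 × 1.680 = 1.1166
  σ(X2,X3) = 0.413 × 1.169 × 1.680 = 0.8111
σ²_T = Σσ²ᵢ + 2·Σσ_ij = 5.3381 + 2 × 2.2711 = 9.8803
α = (3/2)·(1 − 5.3381/9.8803) = 0.690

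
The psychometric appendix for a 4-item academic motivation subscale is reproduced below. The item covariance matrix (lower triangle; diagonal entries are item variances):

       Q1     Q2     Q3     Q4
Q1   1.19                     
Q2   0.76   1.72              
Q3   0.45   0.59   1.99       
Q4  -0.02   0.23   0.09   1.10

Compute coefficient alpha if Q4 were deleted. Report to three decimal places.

α = 0.635

Remaining items: Q1, Q2, Q3 (k = 3).
sum of item variances = 1.19 + 1.72 + 1.99 = 4.90
σ²_T = 4.90 + 2 × 1.80 = 8.50
α (item deleted) = (3/2)·(1 − 4.90/8.50) = 0.635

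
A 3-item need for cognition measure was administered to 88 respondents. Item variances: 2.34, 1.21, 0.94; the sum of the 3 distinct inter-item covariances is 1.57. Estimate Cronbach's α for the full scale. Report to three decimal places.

Σσᵢ² = 2.34 + 1.21 + 0.94 = 4.49
Sum of distinct covariances = 1.57
total variance = Σσᵢ² + 2·Σcov = 4.49 + 2 × 1.57 = 7.63
α = (3/2)·(1 − 4.49/7.63) = 0.617

α = 0.617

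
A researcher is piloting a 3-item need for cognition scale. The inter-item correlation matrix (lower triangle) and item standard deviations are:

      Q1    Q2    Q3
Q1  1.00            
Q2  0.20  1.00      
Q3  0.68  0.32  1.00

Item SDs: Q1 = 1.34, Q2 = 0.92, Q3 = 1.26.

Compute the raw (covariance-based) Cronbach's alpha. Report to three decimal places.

Σσ²ᵢ = 1.34² + 0.92² + 1.26² = 4.2296
Covariances σ_ij = r_ij · s_i · s_j:
  σ(Q1,Q2) = 0.20 × 1.34 × 0.92 = 0.2466
  σ(Q1,Q3) = 0.68 × 1.34 × 1.26 = 1.1481
  σ(Q2,Q3) = 0.32 × 0.92 × 1.26 = 0.3709
σ²_T = Σσ²ᵢ + 2·Σσ_ij = 4.2296 + 2 × 1.7656 = 7.7608
α = (3/2)·(1 − 4.2296/7.7608) = 0.683

α = 0.683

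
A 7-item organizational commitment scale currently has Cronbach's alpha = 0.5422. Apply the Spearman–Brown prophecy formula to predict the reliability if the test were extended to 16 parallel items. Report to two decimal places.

predicted reliability = 0.73

Length factor m = 16/7 = 2.2857
α' = m·α / (1 + (m−1)·α)
   = 16/7 × 0.5422 / (1 + (16/7 − 1) × 0.5422)
   = 1.2393 / 1.6971 = 0.73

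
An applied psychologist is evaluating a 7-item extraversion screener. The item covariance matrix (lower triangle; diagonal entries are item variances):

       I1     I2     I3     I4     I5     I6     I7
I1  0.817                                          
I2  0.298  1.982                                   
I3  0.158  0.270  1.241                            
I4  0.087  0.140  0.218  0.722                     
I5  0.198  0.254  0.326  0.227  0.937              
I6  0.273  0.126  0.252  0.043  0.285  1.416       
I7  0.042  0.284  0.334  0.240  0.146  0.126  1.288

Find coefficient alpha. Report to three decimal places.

ΣVar(i) = 0.817 + 1.982 + 1.241 + 0.722 + 0.937 + 1.416 + 1.288 = 8.403
Σ_{i<j} σ_ij = 4.327
σ²_total = 8.403 + 2 × 4.327 = 17.057
α = (k/(k−1))·(1 − ΣVar(i)/σ²_total) = (7/6)·(1 − 8.403/17.057) = 0.592

α = 0.592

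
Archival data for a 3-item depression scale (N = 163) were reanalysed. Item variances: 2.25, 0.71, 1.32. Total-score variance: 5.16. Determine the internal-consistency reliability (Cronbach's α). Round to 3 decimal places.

Σσᵢ² = 2.25 + 0.71 + 1.32 = 4.28
α = (k/(k−1))·(1 − Σσᵢ²/Var(T)) = (3/2)·(1 − 4.28/5.16) = 0.256

α = 0.256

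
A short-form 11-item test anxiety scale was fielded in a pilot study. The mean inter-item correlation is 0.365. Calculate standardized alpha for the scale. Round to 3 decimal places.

standardized alpha = 0.863

Standardized α = k·r̄ / (1 + (k−1)·r̄) = 11 × 0.365 / (1 + 10 × 0.365)
  = 4.0150 / 4.6500 = 0.863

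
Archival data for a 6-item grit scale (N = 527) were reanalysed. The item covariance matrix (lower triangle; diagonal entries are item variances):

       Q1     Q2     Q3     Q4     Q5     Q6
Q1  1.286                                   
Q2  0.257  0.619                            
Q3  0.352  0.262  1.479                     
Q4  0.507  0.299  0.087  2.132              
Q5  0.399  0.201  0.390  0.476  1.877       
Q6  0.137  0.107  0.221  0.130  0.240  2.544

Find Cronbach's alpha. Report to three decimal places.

ΣVar(i) = 1.286 + 0.619 + 1.479 + 2.132 + 1.877 + 2.544 = 9.937
Σ_{i<j} σ_ij = 4.065
total variance = 9.937 + 2 × 4.065 = 18.067
α = (k/(k−1))·(1 − ΣVar(i)/total variance) = (6/5)·(1 − 9.937/18.067) = 0.540

α = 0.540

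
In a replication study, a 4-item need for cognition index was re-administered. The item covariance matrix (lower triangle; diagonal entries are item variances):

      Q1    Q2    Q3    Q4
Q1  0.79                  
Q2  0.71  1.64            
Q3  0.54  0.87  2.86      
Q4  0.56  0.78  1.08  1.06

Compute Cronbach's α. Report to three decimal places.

Cronbach's α = 0.785

ΣVar(i) = 0.79 + 1.64 + 2.86 + 1.06 = 6.35
Sum of the distinct covariances = 4.54
total variance = 6.35 + 2 × 4.54 = 15.43
α = (k/(k−1))·(1 − ΣVar(i)/total variance) = (4/3)·(1 − 6.35/15.43) = 0.785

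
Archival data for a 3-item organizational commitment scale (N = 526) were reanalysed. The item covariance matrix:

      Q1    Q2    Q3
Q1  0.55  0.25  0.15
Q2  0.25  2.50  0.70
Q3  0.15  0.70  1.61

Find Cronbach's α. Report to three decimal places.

Cronbach's α = 0.481

sum of item variances = 0.55 + 2.50 + 1.61 = 4.66
Sum of the distinct covariances = 1.10
total variance = 4.66 + 2 × 1.10 = 6.86
α = (k/(k−1))·(1 − sum of item variances/total variance) = (3/2)·(1 − 4.66/6.86) = 0.481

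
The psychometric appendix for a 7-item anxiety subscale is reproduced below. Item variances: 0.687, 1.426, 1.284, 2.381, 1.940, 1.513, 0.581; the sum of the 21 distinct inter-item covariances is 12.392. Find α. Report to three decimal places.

Σσ²ᵢ = 0.687 + 1.426 + 1.284 + 2.381 + 1.940 + 1.513 + 0.581 = 9.812
Sum of distinct covariances = 12.392
total variance = Σσ²ᵢ + 2·Σcov = 9.812 + 2 × 12.392 = 34.596
α = (7/6)·(1 − 9.812/34.596) = 0.836

α = 0.836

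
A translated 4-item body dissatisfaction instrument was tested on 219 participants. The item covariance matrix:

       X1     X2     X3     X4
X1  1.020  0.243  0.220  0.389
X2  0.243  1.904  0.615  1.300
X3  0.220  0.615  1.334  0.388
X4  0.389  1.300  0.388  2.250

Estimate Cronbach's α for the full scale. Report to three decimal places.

Σσ²ᵢ = 1.020 + 1.904 + 1.334 + 2.250 = 6.508
Sum of the distinct covariances = 3.155
σ²_T = 6.508 + 2 × 3.155 = 12.818
α = (k/(k−1))·(1 − Σσ²ᵢ/σ²_T) = (4/3)·(1 − 6.508/12.818) = 0.656

Cronbach's α = 0.656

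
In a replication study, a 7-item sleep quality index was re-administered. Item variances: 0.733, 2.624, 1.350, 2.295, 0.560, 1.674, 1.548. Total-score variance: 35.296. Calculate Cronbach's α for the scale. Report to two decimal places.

Cronbach's α = 0.81

Σσ²ᵢ = 0.733 + 2.624 + 1.350 + 2.295 + 0.560 + 1.674 + 1.548 = 10.784
α = (k/(k−1))·(1 − Σσ²ᵢ/total variance) = (7/6)·(1 − 10.784/35.296) = 0.81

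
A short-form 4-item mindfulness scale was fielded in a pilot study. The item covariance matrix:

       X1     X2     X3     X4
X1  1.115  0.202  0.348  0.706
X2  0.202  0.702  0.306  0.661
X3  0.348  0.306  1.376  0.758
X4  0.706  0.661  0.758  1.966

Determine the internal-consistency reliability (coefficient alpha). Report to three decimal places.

ΣVar(i) = 1.115 + 0.702 + 1.376 + 1.966 = 5.159
Sum of the distinct covariances = 2.981
σ²_total = 5.159 + 2 × 2.981 = 11.121
α = (k/(k−1))·(1 − ΣVar(i)/σ²_total) = (4/3)·(1 − 5.159/11.121) = 0.715

α = 0.715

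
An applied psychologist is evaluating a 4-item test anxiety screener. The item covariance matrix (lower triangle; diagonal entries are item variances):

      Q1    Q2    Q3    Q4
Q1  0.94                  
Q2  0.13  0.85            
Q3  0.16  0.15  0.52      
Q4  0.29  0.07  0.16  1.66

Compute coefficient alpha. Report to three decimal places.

coefficient alpha = 0.435

Σσ²ᵢ = 0.94 + 0.85 + 0.52 + 1.66 = 3.97
Sum of the distinct covariances = 0.96
total variance = 3.97 + 2 × 0.96 = 5.89
α = (k/(k−1))·(1 − Σσ²ᵢ/total variance) = (4/3)·(1 − 3.97/5.89) = 0.435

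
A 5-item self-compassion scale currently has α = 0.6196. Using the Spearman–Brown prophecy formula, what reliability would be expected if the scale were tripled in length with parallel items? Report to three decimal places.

Length factor m = 3
α' = m·α / (1 + (m−1)·α)
   = 3 × 0.6196 / (1 + (3 − 1) × 0.6196)
   = 1.8588 / 2.2392 = 0.830

predicted reliability = 0.830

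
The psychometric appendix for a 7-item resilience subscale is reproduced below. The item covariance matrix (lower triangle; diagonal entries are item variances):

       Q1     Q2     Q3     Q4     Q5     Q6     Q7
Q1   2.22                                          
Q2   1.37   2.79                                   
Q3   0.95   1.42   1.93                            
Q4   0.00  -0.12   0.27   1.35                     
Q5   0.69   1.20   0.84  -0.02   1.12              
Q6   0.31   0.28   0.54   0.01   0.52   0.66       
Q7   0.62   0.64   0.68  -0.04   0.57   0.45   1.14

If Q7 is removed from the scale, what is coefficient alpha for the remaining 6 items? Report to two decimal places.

α = 0.75

Remaining items: Q1, Q2, Q3, Q4, Q5, Q6 (k = 6).
sum of item variances = 2.22 + 2.79 + 1.93 + 1.35 + 1.12 + 0.66 = 10.07
total variance = 10.07 + 2 × 8.26 = 26.59
α (item deleted) = (6/5)·(1 − 10.07/26.59) = 0.75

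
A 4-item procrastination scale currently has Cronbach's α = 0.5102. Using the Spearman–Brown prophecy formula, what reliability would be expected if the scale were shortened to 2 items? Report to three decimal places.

predicted reliability = 0.342

Length factor m = 2/4 = 0.5000
α' = m·α / (1 − (1−m)·α)
   = 2/4 × 0.5102 / (1 − (1 − 2/4) × 0.5102)
   = 0.2551 / 0.7449 = 0.342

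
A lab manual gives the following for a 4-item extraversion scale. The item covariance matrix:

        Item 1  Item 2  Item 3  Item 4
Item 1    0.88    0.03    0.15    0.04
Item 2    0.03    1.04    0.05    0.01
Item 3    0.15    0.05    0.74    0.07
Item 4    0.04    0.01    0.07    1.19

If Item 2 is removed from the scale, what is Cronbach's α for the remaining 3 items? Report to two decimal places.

Remaining items: Item 1, Item 3, Item 4 (k = 3).
Σσᵢ² = 0.88 + 0.74 + 1.19 = 2.81
σ²_T = 2.81 + 2 × 0.26 = 3.33
α (item deleted) = (3/2)·(1 − 2.81/3.33) = 0.23

Cronbach's α = 0.23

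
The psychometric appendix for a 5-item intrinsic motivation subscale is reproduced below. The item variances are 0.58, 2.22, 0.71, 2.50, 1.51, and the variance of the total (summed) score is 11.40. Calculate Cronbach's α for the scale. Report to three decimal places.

Cronbach's α = 0.425

Σσᵢ² = 0.58 + 2.22 + 0.71 + 2.50 + 1.51 = 7.52
α = (k/(k−1))·(1 − Σσᵢ²/σ²_T) = (5/4)·(1 − 7.52/11.40) = 0.425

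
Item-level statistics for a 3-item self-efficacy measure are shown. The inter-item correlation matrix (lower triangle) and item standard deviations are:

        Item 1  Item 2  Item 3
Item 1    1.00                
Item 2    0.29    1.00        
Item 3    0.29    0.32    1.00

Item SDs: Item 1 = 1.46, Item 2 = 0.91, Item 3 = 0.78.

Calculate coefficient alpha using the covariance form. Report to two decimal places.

coefficient alpha = 0.52

Σσ²ᵢ = 1.46² + 0.91² + 0.78² = 3.5681
Covariances σ_ij = r_ij · s_i · s_j:
  σ(Item 1,Item 2) = 0.29 × 1.46 × 0.91 = 0.3853
  σ(Item 1,Item 3) = 0.29 × 1.46 × 0.78 = 0.3303
  σ(Item 2,Item 3) = 0.32 × 0.91 × 0.78 = 0.2271
σ²_T = Σσ²ᵢ + 2·Σσ_ij = 3.5681 + 2 × 0.9427 = 5.4535
α = (3/2)·(1 − 3.5681/5.4535) = 0.52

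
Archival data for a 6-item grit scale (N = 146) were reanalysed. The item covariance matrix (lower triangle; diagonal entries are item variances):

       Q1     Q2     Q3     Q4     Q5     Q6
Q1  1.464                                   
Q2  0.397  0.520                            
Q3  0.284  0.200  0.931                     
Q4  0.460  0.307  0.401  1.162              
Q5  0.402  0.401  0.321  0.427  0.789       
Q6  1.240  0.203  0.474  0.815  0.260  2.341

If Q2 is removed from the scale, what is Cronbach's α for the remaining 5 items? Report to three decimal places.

Remaining items: Q1, Q3, Q4, Q5, Q6 (k = 5).
sum of item variances = 1.464 + 0.931 + 1.162 + 0.789 + 2.341 = 6.687
σ²_total = 6.687 + 2 × 5.084 = 16.855
α (item deleted) = (5/4)·(1 − 6.687/16.855) = 0.754

Cronbach's α = 0.754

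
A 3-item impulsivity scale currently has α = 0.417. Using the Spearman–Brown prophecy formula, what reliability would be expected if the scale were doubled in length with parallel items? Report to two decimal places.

predicted reliability = 0.59

Length factor m = 2
α' = m·α / (1 + (m−1)·α)
   = 2 × 0.417 / (1 + (2 − 1) × 0.417)
   = 0.8340 / 1.4170 = 0.59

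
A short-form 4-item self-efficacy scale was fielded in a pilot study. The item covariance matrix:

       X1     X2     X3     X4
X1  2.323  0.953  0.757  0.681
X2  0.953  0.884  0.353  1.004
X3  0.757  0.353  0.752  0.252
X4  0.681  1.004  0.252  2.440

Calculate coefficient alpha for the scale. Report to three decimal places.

coefficient alpha = 0.741

sum of item variances = 2.323 + 0.884 + 0.752 + 2.440 = 6.399
Σ_{i<j} σ_ij = 4.000
Var(T) = 6.399 + 2 × 4.000 = 14.399
α = (k/(k−1))·(1 − sum of item variances/Var(T)) = (4/3)·(1 − 6.399/14.399) = 0.741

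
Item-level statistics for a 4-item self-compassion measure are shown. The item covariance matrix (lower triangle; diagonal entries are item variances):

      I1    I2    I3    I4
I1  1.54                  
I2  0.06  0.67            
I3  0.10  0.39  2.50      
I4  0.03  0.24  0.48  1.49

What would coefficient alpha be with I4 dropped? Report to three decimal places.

Remaining items: I1, I2, I3 (k = 3).
Σσ²ᵢ = 1.54 + 0.67 + 2.50 = 4.71
σ²_T = 4.71 + 2 × 0.55 = 5.81
α (item deleted) = (3/2)·(1 − 4.71/5.81) = 0.284

α = 0.284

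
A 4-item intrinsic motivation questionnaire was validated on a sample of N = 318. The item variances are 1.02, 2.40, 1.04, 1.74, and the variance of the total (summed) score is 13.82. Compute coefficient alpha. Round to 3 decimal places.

coefficient alpha = 0.735

sum of item variances = 1.02 + 2.40 + 1.04 + 1.74 = 6.20
α = (k/(k−1))·(1 − sum of item variances/total variance) = (4/3)·(1 − 6.20/13.82) = 0.735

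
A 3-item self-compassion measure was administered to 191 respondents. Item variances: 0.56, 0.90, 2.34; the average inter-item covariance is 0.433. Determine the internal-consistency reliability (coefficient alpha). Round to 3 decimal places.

α = 0.609

ΣVar(i) = 0.56 + 0.90 + 2.34 = 3.80
Sum of the 3 distinct covariances = 3 × 0.433 = 1.299
σ²_T = ΣVar(i) + 2·Σcov = 3.80 + 2 × 1.299 = 6.398
α = (3/2)·(1 − 3.80/6.398) = 0.609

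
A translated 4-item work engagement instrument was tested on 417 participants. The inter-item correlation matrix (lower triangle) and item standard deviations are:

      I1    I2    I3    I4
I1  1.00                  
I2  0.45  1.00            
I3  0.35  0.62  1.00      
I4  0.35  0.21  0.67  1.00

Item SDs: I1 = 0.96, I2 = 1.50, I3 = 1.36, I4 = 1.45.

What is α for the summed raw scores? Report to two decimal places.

α = 0.75

Σσ²ᵢ = 0.96² + 1.50² + 1.36² + 1.45² = 7.1237
Covariances σ_ij = r_ij · s_i · s_j:
  σ(I1,I2) = 0.45 × 0.96 × 1.50 = 0.6480
  σ(I1,I3) = 0.35 × 0.96 × 1.36 = 0.4570
  σ(I1,I4) = 0.35 × 0.96 × 1.45 = 0.4872
  σ(I2,I3) = 0.62 × 1.50 × 1.36 = 1.2648
  σ(I2,I4) = 0.21 × 1.50 × 1.45 = 0.4567
  σ(I3,I4) = 0.67 × 1.36 × 1.45 = 1.3212
σ²_T = Σσ²ᵢ + 2·Σσ_ij = 7.1237 + 2 × 4.6349 = 16.3935
α = (4/3)·(1 − 7.1237/16.3935) = 0.75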